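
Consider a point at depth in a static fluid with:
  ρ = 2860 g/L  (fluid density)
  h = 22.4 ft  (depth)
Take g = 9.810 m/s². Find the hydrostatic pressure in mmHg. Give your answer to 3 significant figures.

1440 mmHg

P is given directly by: P = ρgh.
ρ = 2860 g/L = 2860 kg/m³; h = 22.4 ft = 6.828 m; g = 9.810 m/s².
P = 1.916×10^5 Pa
1.916×10^5 Pa × (1 mmHg / 133.3 Pa) = 1437 mmHg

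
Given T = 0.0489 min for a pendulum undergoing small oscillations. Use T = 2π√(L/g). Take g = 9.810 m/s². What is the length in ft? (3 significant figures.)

7.02 ft

Rearranging: L = g·(T/2π)².
T = 0.0489 min = 2.934 s; g = 9.810 m/s².
L = 2.139 m
2.139 m × (1 ft / 0.3048 m) = 7.018 ft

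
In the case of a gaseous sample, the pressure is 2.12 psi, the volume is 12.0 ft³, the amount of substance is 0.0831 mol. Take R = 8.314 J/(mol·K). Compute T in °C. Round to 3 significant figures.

Rearranging: T = PV/(nR).
P = 2.12 psi = 14617 Pa; V = 12.0 ft³ = 0.3398 m³; n = 0.0831 mol; R = 8.314 J/(mol·K).
T = 7189 K
7189 K − 273.15 = 6916 °C

6920 °C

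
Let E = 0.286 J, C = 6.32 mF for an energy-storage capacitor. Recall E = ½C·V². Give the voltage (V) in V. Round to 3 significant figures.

Rearranging E = ½C·V² for V: V = √(2E/C).
E = 0.286 J; C = 6.32 mF = 0.006320 F.
V = 9.513 V

9.51 V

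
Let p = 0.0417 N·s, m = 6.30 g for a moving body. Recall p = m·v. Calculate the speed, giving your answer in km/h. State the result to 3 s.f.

Rearranging p = m·v for v: v = p/m.
p = 0.0417 N·s = 0.04170 kg·m/s; m = 6.30 g = 0.006300 kg.
v = 6.619 m/s
6.619 m/s × (1 km/h / 0.2778 m/s) = 23.83 km/h

23.8 km/h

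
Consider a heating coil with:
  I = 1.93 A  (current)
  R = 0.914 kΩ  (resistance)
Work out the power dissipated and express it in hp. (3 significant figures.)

Directly: P = I²R.
I = 1.93 A; R = 0.914 kΩ = 914.0 Ω.
P = 3405 W  (the unit combination reduces to kg·m²/s³ = W)
3405 W × (1 hp / 745.7 W) = 4.566 hp

4.57 hp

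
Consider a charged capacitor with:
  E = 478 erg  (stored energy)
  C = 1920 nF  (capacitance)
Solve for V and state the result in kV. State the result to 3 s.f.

Rearranging: V = √(2E/C).
E = 478 erg = 4.780×10^-5 J; C = 1920 nF = 1.920×10^-6 F.
V = 7.056 V  (the unit combination reduces to kg·m²/(A·s³) = V)
7.056 V × (1 kV / 1000 V) = 0.007056 kV

0.00706 kV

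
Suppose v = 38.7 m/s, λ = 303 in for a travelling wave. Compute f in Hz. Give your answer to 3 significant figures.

Rearranging v = f·λ for f: f = v/λ.
v = 38.7 m/s; λ = 303 in = 7.696 m.
f = 5.028 Hz

5.03 Hz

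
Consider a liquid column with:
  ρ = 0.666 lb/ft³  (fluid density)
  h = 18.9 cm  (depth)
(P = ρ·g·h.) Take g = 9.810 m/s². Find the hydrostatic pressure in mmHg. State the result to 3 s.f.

0.148 mmHg

P is given directly by: P = ρgh.
ρ = 0.666 lb/ft³ = 10.67 kg/m³; h = 18.9 cm = 0.1890 m; g = 9.810 m/s².
P = 19.78 Pa
19.78 Pa × (1 mmHg / 133.3 Pa) = 0.1484 mmHg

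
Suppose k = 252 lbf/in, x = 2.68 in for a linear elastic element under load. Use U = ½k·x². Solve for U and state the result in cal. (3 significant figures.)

24.4 cal

Directly: U = ½kx².
k = 252 lbf/in = 44132 N/m; x = 2.68 in = 0.06807 m.
U = 102.2 J
102.2 J × (1 cal / 4.184 J) = 24.44 cal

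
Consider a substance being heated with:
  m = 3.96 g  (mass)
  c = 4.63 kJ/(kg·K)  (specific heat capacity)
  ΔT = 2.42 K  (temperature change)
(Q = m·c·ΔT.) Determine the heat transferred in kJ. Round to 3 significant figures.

0.0444 kJ

Directly: Q = mcΔT.
m = 3.96 g = 0.003960 kg; c = 4.63 kJ/(kg·K) = 4630 J/(kg·K); ΔT = 2.42 K.
Q = 44.37 J  (the unit combination reduces to kg·m²/s² = J)
44.37 J × (1 kJ / 1000 J) = 0.04437 kJ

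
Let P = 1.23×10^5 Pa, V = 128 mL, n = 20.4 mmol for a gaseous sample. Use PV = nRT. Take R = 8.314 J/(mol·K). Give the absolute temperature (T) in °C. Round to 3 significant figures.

-180 °C

Rearranging: T = PV/(nR).
P = 1.23×10^5 Pa; V = 128 mL = 1.280×10^-4 m³; n = 20.4 mmol = 0.02040 mol; R = 8.314 J/(mol·K).
T = 92.83 K
92.83 K − 273.15 = -180.3 °C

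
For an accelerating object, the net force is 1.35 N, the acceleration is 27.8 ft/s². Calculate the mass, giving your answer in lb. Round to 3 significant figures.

Solving F = m·a for m: m = F/a.
F = 1.35 N; a = 27.8 ft/s² = 8.473 m/s².
m = 0.1593 kg
0.1593 kg × (1 lb / 0.4536 kg) = 0.3512 lb

0.351 lb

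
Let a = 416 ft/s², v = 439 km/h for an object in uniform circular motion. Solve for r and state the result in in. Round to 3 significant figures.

4620 in

Solving a = v²/r for r: r = v²/a.
a = 416 ft/s² = 126.8 m/s²; v = 439 km/h = 121.9 m/s.
r = 117.3 m
117.3 m × (1 in / 0.02540 m) = 4617 in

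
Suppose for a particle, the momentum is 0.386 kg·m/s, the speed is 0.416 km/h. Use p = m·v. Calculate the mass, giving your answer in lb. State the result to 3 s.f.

Solving p = m·v for m: m = p/v.
p = 0.386 kg·m/s; v = 0.416 km/h = 0.1156 m/s.
m = 3.340 kg
3.340 kg × (1 lb / 0.4536 kg) = 7.364 lb

7.36 lb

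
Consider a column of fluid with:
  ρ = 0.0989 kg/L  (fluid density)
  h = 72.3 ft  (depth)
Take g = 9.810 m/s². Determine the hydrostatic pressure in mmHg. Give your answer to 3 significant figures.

160 mmHg

P is given directly by: P = ρgh.
ρ = 0.0989 kg/L = 98.90 kg/m³; h = 72.3 ft = 22.04 m; g = 9.810 m/s².
P = 21381 Pa
21381 Pa × (1 mmHg / 133.3 Pa) = 160.4 mmHg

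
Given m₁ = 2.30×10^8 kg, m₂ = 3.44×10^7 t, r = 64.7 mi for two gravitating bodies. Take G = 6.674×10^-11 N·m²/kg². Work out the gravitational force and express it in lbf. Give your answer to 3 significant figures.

Directly: F = Gm₁m₂/r².
m₁ = 2.30×10^8 kg; m₂ = 3.44×10^7 t = 3.440×10^10 kg; r = 64.7 mi = 1.041×10^5 m; G = 6.674×10^-11 N·m²/kg².
F = 0.04870 N  (the unit combination reduces to kg·m/s² = N)
0.04870 N × (1 lbf / 4.448 N) = 0.01095 lbf

0.0109 lbf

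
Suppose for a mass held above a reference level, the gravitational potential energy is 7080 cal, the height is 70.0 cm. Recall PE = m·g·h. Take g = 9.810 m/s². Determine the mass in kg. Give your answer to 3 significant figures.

Rearranging PE = m·g·h for m: m = PE/(g·h).
PE = 7080 cal = 29623 J; h = 70.0 cm = 0.7000 m; g = 9.810 m/s².
m = 4314 kg

4310 kg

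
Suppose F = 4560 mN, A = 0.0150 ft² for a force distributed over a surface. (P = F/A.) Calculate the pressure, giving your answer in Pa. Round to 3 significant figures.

Directly: P = F/A.
F = 4560 mN = 4.560 N; A = 0.0150 ft² = 0.001394 m².
P = 3272 Pa

3270 Pa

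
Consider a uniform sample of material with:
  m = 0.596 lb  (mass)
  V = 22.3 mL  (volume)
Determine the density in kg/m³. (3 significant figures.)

Directly: ρ = m/V.
m = 0.596 lb = 0.2703 kg; V = 22.3 mL = 2.230×10^-5 m³.
ρ = 12123 kg/m³

12100 kg/m³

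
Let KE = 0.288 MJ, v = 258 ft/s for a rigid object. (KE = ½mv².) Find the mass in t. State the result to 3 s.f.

0.0931 t

Solving KE = ½mv² for m: m = 2·KE/v².
KE = 0.288 MJ = 2.880×10^5 J; v = 258 ft/s = 78.64 m/s.
m = 93.14 kg
93.14 kg × (1 t / 1000 kg) = 0.09314 t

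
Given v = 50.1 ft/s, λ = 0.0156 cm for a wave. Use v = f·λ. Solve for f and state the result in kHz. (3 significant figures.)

Solving v = f·λ for f: f = v/λ.
v = 50.1 ft/s = 15.27 m/s; λ = 0.0156 cm = 1.560×10^-4 m.
f = 97888 Hz
97888 Hz × (1 kHz / 1000 Hz) = 97.89 kHz

97.9 kHz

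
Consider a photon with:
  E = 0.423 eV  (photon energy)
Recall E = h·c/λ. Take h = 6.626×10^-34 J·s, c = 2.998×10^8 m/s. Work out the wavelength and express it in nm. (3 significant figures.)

2930 nm

Solving E = h·c/λ for λ: λ = hc/E.
E = 0.423 eV = 6.777×10^-20 J; h = 6.626×10^-34 J·s; c = 2.998×10^8 m/s.
λ = 2.931×10^-6 m
2.931×10^-6 m × (1 nm / 1.000×10^-9 m) = 2931 nm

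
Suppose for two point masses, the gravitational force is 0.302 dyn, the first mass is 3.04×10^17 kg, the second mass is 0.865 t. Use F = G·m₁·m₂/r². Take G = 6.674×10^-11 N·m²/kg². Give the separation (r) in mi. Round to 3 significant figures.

47400 mi

Rearranging: r = √(G·m₁m₂/F).
F = 0.302 dyn = 3.020×10^-6 N; m₁ = 3.04×10^17 kg; m₂ = 0.865 t = 865.0 kg; G = 6.674×10^-11 N·m²/kg².
r = 7.623×10^7 m
7.623×10^7 m × (1 mi / 1609 m) = 47368 mi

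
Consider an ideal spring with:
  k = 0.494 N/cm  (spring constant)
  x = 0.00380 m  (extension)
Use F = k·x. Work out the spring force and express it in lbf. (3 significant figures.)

Directly: F = kx.
k = 0.494 N/cm = 49.40 N/m; x = 0.00380 m.
F = 0.1877 N  (the unit combination reduces to kg·m/s² = N)
0.1877 N × (1 lbf / 4.448 N) = 0.04220 lbf

0.0422 lbf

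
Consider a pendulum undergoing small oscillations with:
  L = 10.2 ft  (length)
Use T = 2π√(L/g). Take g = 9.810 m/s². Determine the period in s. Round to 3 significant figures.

T is given directly by: T = 2π√(L/g).
L = 10.2 ft = 3.109 m; g = 9.810 m/s².
T = 3.537 s

3.54 s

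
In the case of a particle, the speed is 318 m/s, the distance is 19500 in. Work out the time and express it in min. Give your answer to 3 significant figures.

Solving v = d/t for t: t = d/v.
v = 318 m/s; d = 19500 in = 495.3 m.
t = 1.558 s
1.558 s × (1 min / 60.00 s) = 0.02596 min

0.0260 min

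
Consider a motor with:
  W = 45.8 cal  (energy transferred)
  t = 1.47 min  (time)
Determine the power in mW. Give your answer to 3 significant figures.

P is given directly by: P = W/t.
W = 45.8 cal = 191.6 J; t = 1.47 min = 88.20 s.
P = 2.173 W
2.173 W × (1 mW / 0.001000 W) = 2173 mW

2170 mW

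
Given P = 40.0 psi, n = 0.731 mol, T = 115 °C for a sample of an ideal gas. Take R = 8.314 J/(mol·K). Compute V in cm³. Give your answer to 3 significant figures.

From the ideal-gas law: V = nRT/P.
P = 40.0 psi = 2.758×10^5 Pa; n = 0.731 mol; T = 115 °C = 388.1 K; R = 8.314 J/(mol·K).
V = 0.008554 m³
0.008554 m³ × (1 cm³ / 1.000×10^-6 m³) = 8554 cm³

8550 cm³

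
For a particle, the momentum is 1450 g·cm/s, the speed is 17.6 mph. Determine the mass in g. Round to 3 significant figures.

1.84 g

Rearranging p = m·v for m: m = p/v.
p = 1450 g·cm/s = 0.01450 kg·m/s; v = 17.6 mph = 7.868 m/s.
m = 0.001843 kg
0.001843 kg × (1 g / 0.001000 kg) = 1.843 g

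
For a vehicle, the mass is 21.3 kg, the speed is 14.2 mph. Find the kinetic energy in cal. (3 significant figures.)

Directly: KE = ½mv².
m = 21.3 kg; v = 14.2 mph = 6.348 m/s.
KE = 429.2 J
429.2 J × (1 cal / 4.184 J) = 102.6 cal

103 cal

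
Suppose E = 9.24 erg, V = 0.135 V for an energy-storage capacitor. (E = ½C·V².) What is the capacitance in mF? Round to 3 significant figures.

Solving E = ½C·V² for C: C = 2E/V².
E = 9.24 erg = 9.240×10^-7 J; V = 0.135 V.
C = 1.014×10^-4 F
1.014×10^-4 F × (1 mF / 0.001000 F) = 0.1014 mF

0.101 mF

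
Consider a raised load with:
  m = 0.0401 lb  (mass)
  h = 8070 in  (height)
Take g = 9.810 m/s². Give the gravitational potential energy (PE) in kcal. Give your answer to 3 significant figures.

PE is given directly by: PE = mgh.
m = 0.0401 lb = 0.01819 kg; h = 8070 in = 205.0 m; g = 9.810 m/s².
PE = 36.58 J
36.58 J × (1 kcal / 4184 J) = 0.008742 kcal

0.00874 kcal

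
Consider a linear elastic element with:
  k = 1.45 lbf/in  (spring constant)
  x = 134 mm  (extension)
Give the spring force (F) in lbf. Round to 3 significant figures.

From Hooke's law: F = kx.
k = 1.45 lbf/in = 253.9 N/m; x = 134 mm = 0.1340 m.
F = 34.03 N
34.03 N × (1 lbf / 4.448 N) = 7.650 lbf

7.65 lbf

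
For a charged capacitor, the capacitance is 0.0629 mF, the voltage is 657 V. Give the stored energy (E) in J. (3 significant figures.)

Directly: E = ½CV².
C = 0.0629 mF = 6.290×10^-5 F; V = 657 V.
E = 13.58 J  (the unit combination reduces to kg·m²/s² = J)

13.6 J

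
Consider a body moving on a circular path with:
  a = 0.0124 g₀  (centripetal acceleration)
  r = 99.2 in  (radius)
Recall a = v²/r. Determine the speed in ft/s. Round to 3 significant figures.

1.82 ft/s

Rearranging: v = √(a·r).
a = 0.0124 g₀ = 0.1216 m/s²; r = 99.2 in = 2.520 m.
v = 0.5535 m/s
0.5535 m/s × (1 ft/s / 0.3048 m/s) = 1.816 ft/s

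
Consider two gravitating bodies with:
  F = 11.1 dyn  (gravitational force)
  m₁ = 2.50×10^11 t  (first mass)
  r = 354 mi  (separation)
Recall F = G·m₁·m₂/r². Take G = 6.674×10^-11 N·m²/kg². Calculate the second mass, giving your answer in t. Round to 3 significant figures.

Solving F = G·m₁·m₂/r² for m₂: m₂ = F·r²/(G·m₁).
F = 11.1 dyn = 1.110×10^-4 N; m₁ = 2.50×10^11 t = 2.500×10^14 kg; r = 354 mi = 5.697×10^5 m; G = 6.674×10^-11 N·m²/kg².
m₂ = 2159 kg
2159 kg × (1 t / 1000 kg) = 2.159 t

2.16 t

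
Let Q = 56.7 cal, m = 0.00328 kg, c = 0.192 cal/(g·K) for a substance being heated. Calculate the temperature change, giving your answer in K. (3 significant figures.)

90.0 K

Solving Q = m·c·ΔT for ΔT: ΔT = Q/(m·c).
Q = 56.7 cal = 237.2 J; m = 0.00328 kg; c = 0.192 cal/(g·K) = 803.3 J/(kg·K).
ΔT = 90.03 K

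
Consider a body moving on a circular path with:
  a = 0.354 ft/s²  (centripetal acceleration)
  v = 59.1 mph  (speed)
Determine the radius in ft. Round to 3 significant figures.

Solving a = v²/r for r: r = v²/a.
a = 0.354 ft/s² = 0.1079 m/s²; v = 59.1 mph = 26.42 m/s.
r = 6469 m
6469 m × (1 ft / 0.3048 m) = 21224 ft

21200 ft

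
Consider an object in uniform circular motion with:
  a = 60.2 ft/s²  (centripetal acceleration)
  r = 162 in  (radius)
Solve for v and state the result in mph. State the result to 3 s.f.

Solving a = v²/r for v: v = √(a·r).
a = 60.2 ft/s² = 18.35 m/s²; r = 162 in = 4.115 m.
v = 8.689 m/s
8.689 m/s × (1 mph / 0.4470 m/s) = 19.44 mph

19.4 mph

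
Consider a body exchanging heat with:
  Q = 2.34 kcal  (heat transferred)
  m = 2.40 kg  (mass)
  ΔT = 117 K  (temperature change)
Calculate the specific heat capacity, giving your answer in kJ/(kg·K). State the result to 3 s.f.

Rearranging: c = Q/(m·ΔT).
Q = 2.34 kcal = 9791 J; m = 2.40 kg; ΔT = 117 K.
c = 34.87 J/(kg·K)
34.87 J/(kg·K) × (1 kJ/(kg·K) / 1000 J/(kg·K)) = 0.03487 kJ/(kg·K)

0.0349 kJ/(kg·K)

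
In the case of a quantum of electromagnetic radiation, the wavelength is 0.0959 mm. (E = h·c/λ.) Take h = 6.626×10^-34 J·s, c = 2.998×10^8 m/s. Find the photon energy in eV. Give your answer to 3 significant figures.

0.0129 eV

E is given directly by: E = hc/λ.
λ = 0.0959 mm = 9.590×10^-5 m; h = 6.626×10^-34 J·s; c = 2.998×10^8 m/s.
E = 2.071×10^-21 J
2.071×10^-21 J × (1 eV / 1.602×10^-19 J) = 0.01293 eV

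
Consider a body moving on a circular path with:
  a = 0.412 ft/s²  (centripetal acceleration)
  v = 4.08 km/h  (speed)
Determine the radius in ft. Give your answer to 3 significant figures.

Solving a = v²/r for r: r = v²/a.
a = 0.412 ft/s² = 0.1256 m/s²; v = 4.08 km/h = 1.133 m/s.
r = 10.23 m
10.23 m × (1 ft / 0.3048 m) = 33.56 ft

33.6 ft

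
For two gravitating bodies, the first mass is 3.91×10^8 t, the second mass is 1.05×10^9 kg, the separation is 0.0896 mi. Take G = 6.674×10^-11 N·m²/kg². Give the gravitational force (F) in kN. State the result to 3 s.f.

1320 kN

Directly: F = Gm₁m₂/r².
m₁ = 3.91×10^8 t = 3.910×10^11 kg; m₂ = 1.05×10^9 kg; r = 0.0896 mi = 144.2 m; G = 6.674×10^-11 N·m²/kg².
F = 1.318×10^6 N
1.318×10^6 N × (1 kN / 1000 N) = 1318 kN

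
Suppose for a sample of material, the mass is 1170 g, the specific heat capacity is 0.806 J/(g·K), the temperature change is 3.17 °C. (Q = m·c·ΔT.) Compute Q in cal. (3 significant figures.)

Q is given directly by: Q = mcΔT.
m = 1170 g = 1.170 kg; c = 0.806 J/(g·K) = 806.0 J/(kg·K); ΔT = 3.17 °C = 3.170 K.
Q = 2989 J
2989 J × (1 cal / 4.184 J) = 714.5 cal

714 cal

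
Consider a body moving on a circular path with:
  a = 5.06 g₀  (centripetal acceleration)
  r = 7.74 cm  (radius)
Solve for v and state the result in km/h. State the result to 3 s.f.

Rearranging a = v²/r for v: v = √(a·r).
a = 5.06 g₀ = 49.62 m/s²; r = 7.74 cm = 0.07740 m.
v = 1.960 m/s
1.960 m/s × (1 km/h / 0.2778 m/s) = 7.055 km/h

7.06 km/h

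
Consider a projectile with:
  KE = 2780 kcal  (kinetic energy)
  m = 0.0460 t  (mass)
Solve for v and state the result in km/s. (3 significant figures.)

0.711 km/s

Rearranging: v = √(2·KE/m).
KE = 2780 kcal = 1.163×10^7 J; m = 0.0460 t = 46.00 kg.
v = 711.1 m/s
711.1 m/s × (1 km/s / 1000 m/s) = 0.7111 km/s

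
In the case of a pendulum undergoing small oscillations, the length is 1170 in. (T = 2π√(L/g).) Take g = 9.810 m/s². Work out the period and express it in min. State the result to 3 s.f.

0.182 min

T is given directly by: T = 2π√(L/g).
L = 1170 in = 29.72 m; g = 9.810 m/s².
T = 10.94 s
10.94 s × (1 min / 60.00 s) = 0.1823 min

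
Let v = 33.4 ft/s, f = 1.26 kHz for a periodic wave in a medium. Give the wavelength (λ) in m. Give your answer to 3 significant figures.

Rearranging v = f·λ for λ: λ = v/f.
v = 33.4 ft/s = 10.18 m/s; f = 1.26 kHz = 1260 Hz.
λ = 0.008080 m

0.00808 m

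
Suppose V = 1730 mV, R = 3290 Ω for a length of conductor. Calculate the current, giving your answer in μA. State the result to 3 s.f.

526 μA

From Ohm's law: I = V/R.
V = 1730 mV = 1.730 V; R = 3290 Ω.
I = 5.258×10^-4 A
5.258×10^-4 A × (1 μA / 1.000×10^-6 A) = 525.8 μA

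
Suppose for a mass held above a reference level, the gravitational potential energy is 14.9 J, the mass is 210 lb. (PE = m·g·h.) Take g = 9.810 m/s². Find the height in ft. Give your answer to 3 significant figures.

0.0523 ft

Rearranging: h = PE/(m·g).
PE = 14.9 J; m = 210 lb = 95.25 kg; g = 9.810 m/s².
h = 0.01595 m
0.01595 m × (1 ft / 0.3048 m) = 0.05231 ft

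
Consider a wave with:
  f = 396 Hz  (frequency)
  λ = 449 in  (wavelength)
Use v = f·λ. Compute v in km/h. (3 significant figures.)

v is given directly by: v = fλ.
f = 396 Hz; λ = 449 in = 11.40 m.
v = 4516 m/s
4516 m/s × (1 km/h / 0.2778 m/s) = 16258 km/h

16300 km/h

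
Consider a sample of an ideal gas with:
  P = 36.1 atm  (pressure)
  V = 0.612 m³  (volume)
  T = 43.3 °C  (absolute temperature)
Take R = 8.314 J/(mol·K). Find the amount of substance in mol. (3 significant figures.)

851 mol

From the ideal-gas law: n = PV/(RT).
P = 36.1 atm = 3.658×10^6 Pa; V = 0.612 m³; T = 43.3 °C = 316.4 K; R = 8.314 J/(mol·K).
n = 850.9 mol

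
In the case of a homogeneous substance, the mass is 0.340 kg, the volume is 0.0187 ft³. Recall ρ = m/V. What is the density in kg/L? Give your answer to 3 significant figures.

ρ is given directly by: ρ = m/V.
m = 0.340 kg; V = 0.0187 ft³ = 5.295×10^-4 m³.
ρ = 642.1 kg/m³
642.1 kg/m³ × (1 kg/L / 1000 kg/m³) = 0.6421 kg/L

0.642 kg/L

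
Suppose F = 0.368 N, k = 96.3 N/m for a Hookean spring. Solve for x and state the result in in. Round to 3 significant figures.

0.150 in

From Hooke's law: x = F/k.
F = 0.368 N; k = 96.3 N/m.
x = 0.003821 m
0.003821 m × (1 in / 0.02540 m) = 0.1504 in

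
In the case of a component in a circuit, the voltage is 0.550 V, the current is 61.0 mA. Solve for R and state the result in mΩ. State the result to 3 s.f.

From Ohm's law: R = V/I.
V = 0.550 V; I = 61.0 mA = 0.06100 A.
R = 9.016 Ω
9.016 Ω × (1 mΩ / 0.001000 Ω) = 9016 mΩ

9020 mΩ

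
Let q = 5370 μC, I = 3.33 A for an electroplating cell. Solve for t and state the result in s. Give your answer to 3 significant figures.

0.00161 s

Rearranging q = I·t for t: t = q/I.
q = 5370 μC = 0.005370 C; I = 3.33 A.
t = 0.001613 s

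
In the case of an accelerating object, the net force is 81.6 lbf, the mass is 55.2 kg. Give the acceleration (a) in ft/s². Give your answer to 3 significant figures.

From Newton's second law: a = F/m.
F = 81.6 lbf = 363.0 N; m = 55.2 kg.
a = 6.576 m/s²
6.576 m/s² × (1 ft/s² / 0.3048 m/s²) = 21.57 ft/s²

21.6 ft/s²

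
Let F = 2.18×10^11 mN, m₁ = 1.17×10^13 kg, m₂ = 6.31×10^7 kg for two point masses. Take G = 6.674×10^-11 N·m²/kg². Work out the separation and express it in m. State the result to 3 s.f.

15.0 m

From Newton's law of gravitation: r = √(G·m₁m₂/F).
F = 2.18×10^11 mN = 2.180×10^8 N; m₁ = 1.17×10^13 kg; m₂ = 6.31×10^7 kg; G = 6.674×10^-11 N·m²/kg².
r = 15.03 m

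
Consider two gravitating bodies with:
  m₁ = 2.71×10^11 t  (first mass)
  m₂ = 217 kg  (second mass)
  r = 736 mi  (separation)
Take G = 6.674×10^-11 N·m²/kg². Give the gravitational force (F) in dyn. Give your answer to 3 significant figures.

0.280 dyn

F is given directly by: F = Gm₁m₂/r².
m₁ = 2.71×10^11 t = 2.710×10^14 kg; m₂ = 217 kg; r = 736 mi = 1.184×10^6 m; G = 6.674×10^-11 N·m²/kg².
F = 2.797×10^-6 N  (the unit combination reduces to kg·m/s² = N)
2.797×10^-6 N × (1 dyn / 1.000×10^-5 N) = 0.2797 dyn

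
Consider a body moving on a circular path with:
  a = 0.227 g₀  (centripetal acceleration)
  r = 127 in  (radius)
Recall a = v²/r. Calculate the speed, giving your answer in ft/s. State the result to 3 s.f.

8.79 ft/s

Rearranging a = v²/r for v: v = √(a·r).
a = 0.227 g₀ = 2.226 m/s²; r = 127 in = 3.226 m.
v = 2.680 m/s
2.680 m/s × (1 ft/s / 0.3048 m/s) = 8.792 ft/s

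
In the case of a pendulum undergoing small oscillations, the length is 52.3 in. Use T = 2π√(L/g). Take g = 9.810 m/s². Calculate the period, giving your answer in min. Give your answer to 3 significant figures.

0.0385 min

T is given directly by: T = 2π√(L/g).
L = 52.3 in = 1.328 m; g = 9.810 m/s².
T = 2.312 s
2.312 s × (1 min / 60.00 s) = 0.03854 min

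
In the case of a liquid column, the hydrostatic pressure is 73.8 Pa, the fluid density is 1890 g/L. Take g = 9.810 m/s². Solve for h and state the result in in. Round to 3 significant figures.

0.157 in

Rearranging P = ρ·g·h for h: h = P/(ρ·g).
P = 73.8 Pa; ρ = 1890 g/L = 1890 kg/m³; g = 9.810 m/s².
h = 0.003980 m
0.003980 m × (1 in / 0.02540 m) = 0.1567 in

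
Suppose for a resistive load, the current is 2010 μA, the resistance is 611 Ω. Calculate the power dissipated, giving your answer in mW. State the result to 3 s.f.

P is given directly by: P = I²R.
I = 2010 μA = 0.002010 A; R = 611 Ω.
P = 0.002469 W
0.002469 W × (1 mW / 0.001000 W) = 2.469 mW

2.47 mW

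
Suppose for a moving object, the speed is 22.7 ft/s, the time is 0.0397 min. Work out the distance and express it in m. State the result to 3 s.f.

Solving v = d/t for d: d = v·t.
v = 22.7 ft/s = 6.919 m/s; t = 0.0397 min = 2.382 s.
d = 16.48 m

16.5 m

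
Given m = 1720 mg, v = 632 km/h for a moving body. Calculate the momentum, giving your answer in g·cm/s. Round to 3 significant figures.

p is given directly by: p = mv.
m = 1720 mg = 0.001720 kg; v = 632 km/h = 175.6 m/s.
p = 0.3020 kg·m/s  (the unit combination reduces to kg·m/s = kg·m/s)
0.3020 kg·m/s × (1 g·cm/s / 1.000×10^-5 kg·m/s) = 30196 g·cm/s

30200 g·cm/s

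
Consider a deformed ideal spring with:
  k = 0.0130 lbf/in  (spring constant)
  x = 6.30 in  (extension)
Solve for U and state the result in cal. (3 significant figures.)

U is given directly by: U = ½kx².
k = 0.0130 lbf/in = 2.277 N/m; x = 6.30 in = 0.1600 m.
U = 0.02915 J
0.02915 J × (1 cal / 4.184 J) = 0.006967 cal

0.00697 cal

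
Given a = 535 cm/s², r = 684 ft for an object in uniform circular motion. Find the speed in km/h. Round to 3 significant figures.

120 km/h

Rearranging: v = √(a·r).
a = 535 cm/s² = 5.350 m/s²; r = 684 ft = 208.5 m.
v = 33.40 m/s
33.40 m/s × (1 km/h / 0.2778 m/s) = 120.2 km/h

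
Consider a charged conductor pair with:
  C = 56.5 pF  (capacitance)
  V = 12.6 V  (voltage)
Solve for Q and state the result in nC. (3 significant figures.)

Solving C = Q/V for Q: Q = CV.
C = 56.5 pF = 5.650×10^-11 F; V = 12.6 V.
Q = 7.119×10^-10 C
7.119×10^-10 C × (1 nC / 1.000×10^-9 C) = 0.7119 nC

0.712 nC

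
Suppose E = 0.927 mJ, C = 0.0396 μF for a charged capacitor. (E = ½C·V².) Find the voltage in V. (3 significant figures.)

Rearranging: V = √(2E/C).
E = 0.927 mJ = 9.270×10^-4 J; C = 0.0396 μF = 3.960×10^-8 F.
V = 216.4 V  (the unit combination reduces to kg·m²/(A·s³) = V)

216 V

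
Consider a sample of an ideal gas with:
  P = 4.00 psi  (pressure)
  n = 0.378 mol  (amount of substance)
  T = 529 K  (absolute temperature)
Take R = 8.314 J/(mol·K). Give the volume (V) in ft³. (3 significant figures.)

2.13 ft³

From the ideal-gas law: V = nRT/P.
P = 4.00 psi = 27579 Pa; n = 0.378 mol; T = 529 K; R = 8.314 J/(mol·K).
V = 0.06028 m³
0.06028 m³ × (1 ft³ / 0.02832 m³) = 2.129 ft³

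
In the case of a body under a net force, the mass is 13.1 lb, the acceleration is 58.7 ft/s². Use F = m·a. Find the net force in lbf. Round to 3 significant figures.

F is given directly by: F = m·a.
m = 13.1 lb = 5.942 kg; a = 58.7 ft/s² = 17.89 m/s².
F = 106.3 N
106.3 N × (1 lbf / 4.448 N) = 23.90 lbf

23.9 lbf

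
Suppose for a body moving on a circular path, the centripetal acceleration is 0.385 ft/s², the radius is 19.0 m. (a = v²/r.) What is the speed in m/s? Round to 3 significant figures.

Solving a = v²/r for v: v = √(a·r).
a = 0.385 ft/s² = 0.1173 m/s²; r = 19.0 m.
v = 1.493 m/s

1.49 m/s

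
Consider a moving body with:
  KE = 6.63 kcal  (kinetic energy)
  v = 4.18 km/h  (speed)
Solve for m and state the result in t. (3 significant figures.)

Rearranging: m = 2·KE/v².
KE = 6.63 kcal = 27740 J; v = 4.18 km/h = 1.161 m/s.
m = 41152 kg
41152 kg × (1 t / 1000 kg) = 41.15 t

41.2 t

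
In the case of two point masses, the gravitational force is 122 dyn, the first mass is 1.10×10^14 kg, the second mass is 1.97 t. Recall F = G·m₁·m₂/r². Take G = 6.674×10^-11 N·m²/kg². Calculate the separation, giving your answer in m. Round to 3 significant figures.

From Newton's law of gravitation: r = √(G·m₁m₂/F).
F = 122 dyn = 0.001220 N; m₁ = 1.10×10^14 kg; m₂ = 1.97 t = 1970 kg; G = 6.674×10^-11 N·m²/kg².
r = 1.089×10^5 m

1.09×10^5 m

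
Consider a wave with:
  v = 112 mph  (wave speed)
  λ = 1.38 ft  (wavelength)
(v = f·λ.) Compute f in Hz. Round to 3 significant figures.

119 Hz

Rearranging: f = v/λ.
v = 112 mph = 50.07 m/s; λ = 1.38 ft = 0.4206 m.
f = 119.0 Hz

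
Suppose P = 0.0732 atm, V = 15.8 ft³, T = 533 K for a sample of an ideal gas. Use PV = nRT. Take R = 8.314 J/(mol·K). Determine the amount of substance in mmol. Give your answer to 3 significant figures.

From the ideal-gas law: n = PV/(RT).
P = 0.0732 atm = 7417 Pa; V = 15.8 ft³ = 0.4474 m³; T = 533 K; R = 8.314 J/(mol·K).
n = 0.7488 mol
0.7488 mol × (1 mmol / 0.001000 mol) = 748.8 mmol

749 mmol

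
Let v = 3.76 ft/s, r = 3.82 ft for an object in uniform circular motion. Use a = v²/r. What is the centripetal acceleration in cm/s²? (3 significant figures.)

113 cm/s²

a is given directly by: a = v²/r.
v = 3.76 ft/s = 1.146 m/s; r = 3.82 ft = 1.164 m.
a = 1.128 m/s²
1.128 m/s² × (1 cm/s² / 0.01000 m/s²) = 112.8 cm/s²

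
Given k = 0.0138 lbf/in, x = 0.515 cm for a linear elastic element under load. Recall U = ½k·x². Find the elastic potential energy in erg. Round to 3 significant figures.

320 erg

U is given directly by: U = ½kx².
k = 0.0138 lbf/in = 2.417 N/m; x = 0.515 cm = 0.005150 m.
U = 3.205×10^-5 J
3.205×10^-5 J × (1 erg / 1.000×10^-7 J) = 320.5 erg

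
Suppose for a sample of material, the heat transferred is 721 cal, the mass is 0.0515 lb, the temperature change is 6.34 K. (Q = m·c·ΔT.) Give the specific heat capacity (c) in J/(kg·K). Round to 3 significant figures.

20400 J/(kg·K)

Rearranging: c = Q/(m·ΔT).
Q = 721 cal = 3017 J; m = 0.0515 lb = 0.02336 kg; ΔT = 6.34 K.
c = 20369 J/(kg·K)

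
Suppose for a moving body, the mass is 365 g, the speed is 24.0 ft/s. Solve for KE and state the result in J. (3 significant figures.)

9.77 J

Directly: KE = ½mv².
m = 365 g = 0.3650 kg; v = 24.0 ft/s = 7.315 m/s.
KE = 9.766 J  (the unit combination reduces to kg·m²/s² = J)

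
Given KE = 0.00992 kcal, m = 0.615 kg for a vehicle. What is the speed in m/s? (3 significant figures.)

11.6 m/s

Rearranging KE = ½mv² for v: v = √(2·KE/m).
KE = 0.00992 kcal = 41.51 J; m = 0.615 kg.
v = 11.62 m/s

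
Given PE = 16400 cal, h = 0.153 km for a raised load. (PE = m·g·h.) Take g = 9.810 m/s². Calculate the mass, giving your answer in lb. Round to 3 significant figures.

101 lb

Solving PE = m·g·h for m: m = PE/(g·h).
PE = 16400 cal = 68618 J; h = 0.153 km = 153.0 m; g = 9.810 m/s².
m = 45.72 kg
45.72 kg × (1 lb / 0.4536 kg) = 100.8 lb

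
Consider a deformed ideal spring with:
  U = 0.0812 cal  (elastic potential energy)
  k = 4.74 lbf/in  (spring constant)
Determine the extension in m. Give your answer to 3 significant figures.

0.0286 m

Rearranging U = ½k·x² for x: x = √(2U/k).
U = 0.0812 cal = 0.3397 J; k = 4.74 lbf/in = 830.1 N/m.
x = 0.02861 m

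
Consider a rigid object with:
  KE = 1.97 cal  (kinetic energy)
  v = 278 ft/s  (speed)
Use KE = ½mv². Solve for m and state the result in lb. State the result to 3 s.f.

Solving KE = ½mv² for m: m = 2·KE/v².
KE = 1.97 cal = 8.242 J; v = 278 ft/s = 84.73 m/s.
m = 0.002296 kg
0.002296 kg × (1 lb / 0.4536 kg) = 0.005062 lb

0.00506 lb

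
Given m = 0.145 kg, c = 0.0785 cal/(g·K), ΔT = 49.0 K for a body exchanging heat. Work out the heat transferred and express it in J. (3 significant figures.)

Directly: Q = mcΔT.
m = 0.145 kg; c = 0.0785 cal/(g·K) = 328.4 J/(kg·K); ΔT = 49.0 K.
Q = 2334 J

2330 J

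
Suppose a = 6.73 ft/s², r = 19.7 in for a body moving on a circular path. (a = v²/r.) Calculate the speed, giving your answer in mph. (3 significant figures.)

Rearranging: v = √(a·r).
a = 6.73 ft/s² = 2.051 m/s²; r = 19.7 in = 0.5004 m.
v = 1.013 m/s
1.013 m/s × (1 mph / 0.4470 m/s) = 2.266 mph

2.27 mph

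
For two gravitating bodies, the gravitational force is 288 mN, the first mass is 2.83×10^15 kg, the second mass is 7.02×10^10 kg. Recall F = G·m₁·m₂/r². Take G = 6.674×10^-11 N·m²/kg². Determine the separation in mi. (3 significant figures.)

1.33×10^5 mi

From Newton's law of gravitation: r = √(G·m₁m₂/F).
F = 288 mN = 0.2880 N; m₁ = 2.83×10^15 kg; m₂ = 7.02×10^10 kg; G = 6.674×10^-11 N·m²/kg².
r = 2.146×10^8 m
2.146×10^8 m × (1 mi / 1609 m) = 1.333×10^5 mi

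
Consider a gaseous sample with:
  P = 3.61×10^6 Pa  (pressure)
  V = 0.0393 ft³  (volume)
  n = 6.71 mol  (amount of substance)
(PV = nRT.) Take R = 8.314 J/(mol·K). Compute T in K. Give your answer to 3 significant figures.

72.0 K

From the ideal-gas law: T = PV/(nR).
P = 3.61×10^6 Pa; V = 0.0393 ft³ = 0.001113 m³; n = 6.71 mol; R = 8.314 J/(mol·K).
T = 72.01 K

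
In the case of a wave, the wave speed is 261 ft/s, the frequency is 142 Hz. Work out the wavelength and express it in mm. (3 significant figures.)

560 mm

Solving v = f·λ for λ: λ = v/f.
v = 261 ft/s = 79.55 m/s; f = 142 Hz.
λ = 0.5602 m
0.5602 m × (1 mm / 0.001000 m) = 560.2 mm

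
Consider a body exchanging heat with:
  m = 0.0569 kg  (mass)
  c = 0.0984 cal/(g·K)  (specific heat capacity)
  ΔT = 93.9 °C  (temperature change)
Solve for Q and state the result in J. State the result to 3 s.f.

2200 J

Directly: Q = mcΔT.
m = 0.0569 kg; c = 0.0984 cal/(g·K) = 411.7 J/(kg·K); ΔT = 93.9 °C = 93.90 K.
Q = 2200 J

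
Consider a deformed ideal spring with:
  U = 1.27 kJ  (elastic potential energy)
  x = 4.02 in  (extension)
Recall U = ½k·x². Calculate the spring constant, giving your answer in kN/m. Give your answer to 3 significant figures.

Solving U = ½k·x² for k: k = 2U/x².
U = 1.27 kJ = 1270 J; x = 4.02 in = 0.1021 m.
k = 2.436×10^5 N/m
2.436×10^5 N/m × (1 kN/m / 1000 N/m) = 243.6 kN/m

244 kN/m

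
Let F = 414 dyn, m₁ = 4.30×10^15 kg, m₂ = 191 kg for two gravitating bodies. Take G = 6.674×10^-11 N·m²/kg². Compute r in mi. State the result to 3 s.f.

71.5 mi

From Newton's law of gravitation: r = √(G·m₁m₂/F).
F = 414 dyn = 0.004140 N; m₁ = 4.30×10^15 kg; m₂ = 191 kg; G = 6.674×10^-11 N·m²/kg².
r = 1.151×10^5 m
1.151×10^5 m × (1 mi / 1609 m) = 71.50 mi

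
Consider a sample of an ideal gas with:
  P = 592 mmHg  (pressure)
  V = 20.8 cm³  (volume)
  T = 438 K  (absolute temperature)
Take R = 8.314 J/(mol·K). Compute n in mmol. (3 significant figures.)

From the ideal-gas law: n = PV/(RT).
P = 592 mmHg = 78927 Pa; V = 20.8 cm³ = 2.080×10^-5 m³; T = 438 K; R = 8.314 J/(mol·K).
n = 4.508×10^-4 mol
4.508×10^-4 mol × (1 mmol / 0.001000 mol) = 0.4508 mmol

0.451 mmol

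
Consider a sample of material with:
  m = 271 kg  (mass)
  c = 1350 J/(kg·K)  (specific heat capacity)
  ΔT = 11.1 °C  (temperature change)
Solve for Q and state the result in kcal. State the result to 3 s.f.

971 kcal

Q is given directly by: Q = mcΔT.
m = 271 kg; c = 1350 J/(kg·K); ΔT = 11.1 °C = 11.10 K.
Q = 4.061×10^6 J  (the unit combination reduces to kg·m²/s² = J)
4.061×10^6 J × (1 kcal / 4184 J) = 970.6 kcal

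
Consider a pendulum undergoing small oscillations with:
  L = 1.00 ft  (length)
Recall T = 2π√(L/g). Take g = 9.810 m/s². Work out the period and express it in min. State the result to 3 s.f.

0.0185 min

T is given directly by: T = 2π√(L/g).
L = 1.00 ft = 0.3048 m; g = 9.810 m/s².
T = 1.108 s
1.108 s × (1 min / 60.00 s) = 0.01846 min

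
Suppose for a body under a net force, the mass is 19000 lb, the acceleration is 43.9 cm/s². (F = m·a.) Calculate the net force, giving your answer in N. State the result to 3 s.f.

3780 N

F is given directly by: F = m·a.
m = 19000 lb = 8618 kg; a = 43.9 cm/s² = 0.4390 m/s².
F = 3783 N  (the unit combination reduces to kg·m/s² = N)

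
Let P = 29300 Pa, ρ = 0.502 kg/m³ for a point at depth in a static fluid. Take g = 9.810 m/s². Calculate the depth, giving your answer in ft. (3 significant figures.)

19500 ft

Solving P = ρ·g·h for h: h = P/(ρ·g).
P = 29300 Pa; ρ = 0.502 kg/m³; g = 9.810 m/s².
h = 5950 m
5950 m × (1 ft / 0.3048 m) = 19520 ft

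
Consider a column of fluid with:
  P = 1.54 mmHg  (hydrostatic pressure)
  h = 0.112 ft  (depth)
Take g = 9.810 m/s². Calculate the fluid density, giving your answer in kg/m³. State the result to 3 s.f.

Rearranging: ρ = P/(g·h).
P = 1.54 mmHg = 205.3 Pa; h = 0.112 ft = 0.03414 m; g = 9.810 m/s².
ρ = 613.1 kg/m³

613 kg/m³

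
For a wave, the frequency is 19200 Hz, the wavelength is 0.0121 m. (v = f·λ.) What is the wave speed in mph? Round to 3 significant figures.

Directly: v = fλ.
f = 19200 Hz; λ = 0.0121 m.
v = 232.3 m/s
232.3 m/s × (1 mph / 0.4470 m/s) = 519.7 mph

520 mph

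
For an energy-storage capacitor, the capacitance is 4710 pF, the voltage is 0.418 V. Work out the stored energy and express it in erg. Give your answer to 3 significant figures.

Directly: E = ½CV².
C = 4710 pF = 4.710×10^-9 F; V = 0.418 V.
E = 4.115×10^-10 J
4.115×10^-10 J × (1 erg / 1.000×10^-7 J) = 0.004115 erg

0.00411 erg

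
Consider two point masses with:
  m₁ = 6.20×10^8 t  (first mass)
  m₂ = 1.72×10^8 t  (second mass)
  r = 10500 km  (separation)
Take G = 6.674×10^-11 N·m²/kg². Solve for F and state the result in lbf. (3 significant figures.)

0.0145 lbf

From Newton's law of gravitation: F = Gm₁m₂/r².
m₁ = 6.20×10^8 t = 6.200×10^11 kg; m₂ = 1.72×10^8 t = 1.720×10^11 kg; r = 10500 km = 1.050×10^7 m; G = 6.674×10^-11 N·m²/kg².
F = 0.06455 N  (the unit combination reduces to kg·m/s² = N)
0.06455 N × (1 lbf / 4.448 N) = 0.01451 lbf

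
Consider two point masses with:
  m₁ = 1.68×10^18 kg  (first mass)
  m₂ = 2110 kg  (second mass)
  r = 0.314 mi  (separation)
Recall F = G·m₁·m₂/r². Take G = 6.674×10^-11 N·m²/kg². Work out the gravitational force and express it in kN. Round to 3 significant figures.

926 kN

From Newton's law of gravitation: F = Gm₁m₂/r².
m₁ = 1.68×10^18 kg; m₂ = 2110 kg; r = 0.314 mi = 505.3 m; G = 6.674×10^-11 N·m²/kg².
F = 9.264×10^5 N  (the unit combination reduces to kg·m/s² = N)
9.264×10^5 N × (1 kN / 1000 N) = 926.4 kN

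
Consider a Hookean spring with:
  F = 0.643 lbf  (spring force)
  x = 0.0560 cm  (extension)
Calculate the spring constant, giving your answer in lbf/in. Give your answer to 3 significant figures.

From Hooke's law: k = F/x.
F = 0.643 lbf = 2.860 N; x = 0.0560 cm = 5.600×10^-4 m.
k = 5108 N/m
5108 N/m × (1 lbf/in / 175.1 N/m) = 29.16 lbf/in

29.2 lbf/in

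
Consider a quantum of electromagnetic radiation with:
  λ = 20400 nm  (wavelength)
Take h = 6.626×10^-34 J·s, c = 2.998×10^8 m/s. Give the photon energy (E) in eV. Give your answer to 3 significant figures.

0.0608 eV

Directly: E = hc/λ.
λ = 20400 nm = 2.040×10^-5 m; h = 6.626×10^-34 J·s; c = 2.998×10^8 m/s.
E = 9.738×10^-21 J  (the unit combination reduces to kg·m²/s² = J)
9.738×10^-21 J × (1 eV / 1.602×10^-19 J) = 0.06078 eV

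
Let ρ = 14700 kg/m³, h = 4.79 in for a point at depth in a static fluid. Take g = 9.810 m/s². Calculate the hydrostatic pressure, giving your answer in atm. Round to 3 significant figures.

Directly: P = ρgh.
ρ = 14700 kg/m³; h = 4.79 in = 0.1217 m; g = 9.810 m/s².
P = 17545 Pa
17545 Pa × (1 atm / 1.013×10^5 Pa) = 0.1732 atm

0.173 atm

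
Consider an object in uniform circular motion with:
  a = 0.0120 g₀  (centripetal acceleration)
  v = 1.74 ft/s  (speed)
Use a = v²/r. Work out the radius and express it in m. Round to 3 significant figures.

Rearranging a = v²/r for r: r = v²/a.
a = 0.0120 g₀ = 0.1177 m/s²; v = 1.74 ft/s = 0.5304 m/s.
r = 2.390 m

2.39 m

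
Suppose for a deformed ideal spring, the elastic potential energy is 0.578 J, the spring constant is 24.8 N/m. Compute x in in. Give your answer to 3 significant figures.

8.50 in

Solving U = ½k·x² for x: x = √(2U/k).
U = 0.578 J; k = 24.8 N/m.
x = 0.2159 m
0.2159 m × (1 in / 0.02540 m) = 8.500 in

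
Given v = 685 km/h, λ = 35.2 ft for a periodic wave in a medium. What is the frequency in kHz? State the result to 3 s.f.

0.0177 kHz

Rearranging: f = v/λ.
v = 685 km/h = 190.3 m/s; λ = 35.2 ft = 10.73 m.
f = 17.73 Hz
17.73 Hz × (1 kHz / 1000 Hz) = 0.01773 kHz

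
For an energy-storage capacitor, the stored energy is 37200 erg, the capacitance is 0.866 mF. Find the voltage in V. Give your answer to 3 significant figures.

2.93 V

Rearranging E = ½C·V² for V: V = √(2E/C).
E = 37200 erg = 0.003720 J; C = 0.866 mF = 8.660×10^-4 F.
V = 2.931 V  (the unit combination reduces to kg·m²/(A·s³) = V)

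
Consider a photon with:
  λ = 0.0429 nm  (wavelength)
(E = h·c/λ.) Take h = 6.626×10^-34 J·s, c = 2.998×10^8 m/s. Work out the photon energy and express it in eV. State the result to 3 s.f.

E is given directly by: E = hc/λ.
λ = 0.0429 nm = 4.290×10^-11 m; h = 6.626×10^-34 J·s; c = 2.998×10^8 m/s.
E = 4.630×10^-15 J  (the unit combination reduces to kg·m²/s² = J)
4.630×10^-15 J × (1 eV / 1.602×10^-19 J) = 28901 eV

28900 eV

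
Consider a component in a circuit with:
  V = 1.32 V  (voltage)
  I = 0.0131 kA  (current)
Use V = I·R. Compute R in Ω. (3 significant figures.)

0.101 Ω

From Ohm's law: R = V/I.
V = 1.32 V; I = 0.0131 kA = 13.10 A.
R = 0.1008 Ω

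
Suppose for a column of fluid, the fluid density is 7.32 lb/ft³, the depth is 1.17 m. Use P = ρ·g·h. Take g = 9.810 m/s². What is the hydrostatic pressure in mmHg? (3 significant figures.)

10.1 mmHg

P is given directly by: P = ρgh.
ρ = 7.32 lb/ft³ = 117.3 kg/m³; h = 1.17 m; g = 9.810 m/s².
P = 1346 Pa  (the unit combination reduces to kg/(m·s²) = Pa)
1346 Pa × (1 mmHg / 133.3 Pa) = 10.09 mmHg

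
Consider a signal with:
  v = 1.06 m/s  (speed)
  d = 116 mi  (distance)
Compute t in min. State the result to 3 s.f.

Rearranging: t = d/v.
v = 1.06 m/s; d = 116 mi = 1.867×10^5 m.
t = 1.761×10^5 s
1.761×10^5 s × (1 min / 60.00 s) = 2935 min

2940 min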